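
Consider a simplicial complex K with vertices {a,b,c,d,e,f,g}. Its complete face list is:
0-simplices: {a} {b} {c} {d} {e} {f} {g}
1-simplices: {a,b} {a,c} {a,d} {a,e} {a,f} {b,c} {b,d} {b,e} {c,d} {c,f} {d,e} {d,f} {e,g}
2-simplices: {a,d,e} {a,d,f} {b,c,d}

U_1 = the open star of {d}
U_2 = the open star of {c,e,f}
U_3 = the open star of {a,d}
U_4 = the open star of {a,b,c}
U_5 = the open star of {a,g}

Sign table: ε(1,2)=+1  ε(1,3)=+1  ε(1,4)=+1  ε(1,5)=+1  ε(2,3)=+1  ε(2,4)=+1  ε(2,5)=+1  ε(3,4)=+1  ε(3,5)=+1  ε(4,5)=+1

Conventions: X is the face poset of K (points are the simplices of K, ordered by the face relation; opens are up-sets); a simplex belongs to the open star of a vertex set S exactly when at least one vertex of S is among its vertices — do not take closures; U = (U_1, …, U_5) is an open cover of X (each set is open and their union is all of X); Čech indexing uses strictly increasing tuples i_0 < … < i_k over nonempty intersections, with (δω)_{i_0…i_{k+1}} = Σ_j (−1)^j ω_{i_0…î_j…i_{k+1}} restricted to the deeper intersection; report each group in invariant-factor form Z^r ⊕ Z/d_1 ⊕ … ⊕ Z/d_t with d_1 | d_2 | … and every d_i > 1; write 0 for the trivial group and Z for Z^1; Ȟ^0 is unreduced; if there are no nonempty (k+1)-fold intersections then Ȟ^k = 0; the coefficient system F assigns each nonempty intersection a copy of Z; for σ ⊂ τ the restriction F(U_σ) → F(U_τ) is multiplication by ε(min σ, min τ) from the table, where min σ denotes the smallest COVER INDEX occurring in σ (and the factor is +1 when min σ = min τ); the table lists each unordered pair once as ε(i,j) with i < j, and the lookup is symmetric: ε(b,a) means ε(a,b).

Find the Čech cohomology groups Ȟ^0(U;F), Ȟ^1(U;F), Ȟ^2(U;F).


Ȟ^0(U;F) ≅ Z; Ȟ^1(U;F) ≅ 0; Ȟ^2(U;F) ≅ 0

nerve simplices:
  U1={{d},{a,d},{b,d},{c,d},{d,e},{d,f},{a,d,e},{a,d,f},{b,c,d}} U2={{c},{e},{f},{a,c},{a,e},{a,f},{b,c},{b,e},{c,d},{c,f},{d,e},{d,f},{e,g},{a,d,e},{a,d,f},{b,c,d}} U3={{a},{d},{a,b},{a,c},{a,d},{a,e},{a,f},{b,d},{c,d},{d,e},{d,f},{a,d,e},{a,d,f},{b,c,d}} U4={{a},{b},{c},{a,b},{a,c},{a,d},{a,e},{a,f},{b,c},{b,d},{b,e},{c,d},{c,f},{a,d,e},{a,d,f},{b,c,d}} U5={{a},{g},{a,b},{a,c},{a,d},{a,e},{a,f},{e,g},{a,d,e},{a,d,f}}
  U12={{c,d},{d,e},{d,f},{a,d,e},{a,d,f},{b,c,d}} U13={{d},{a,d},{b,d},{c,d},{d,e},{d,f},{a,d,e},{a,d,f},{b,c,d}} U14={{a,d},{b,d},{c,d},{a,d,e},{a,d,f},{b,c,d}} U15={{a,d},{a,d,e},{a,d,f}} U23={{a,c},{a,e},{a,f},{c,d},{d,e},{d,f},{a,d,e},{a,d,f},{b,c,d}} U24={{c},{a,c},{a,e},{a,f},{b,c},{b,e},{c,d},{c,f},{a,d,e},{a,d,f},{b,c,d}} U25={{a,c},{a,e},{a,f},{e,g},{a,d,e},{a,d,f}} U34={{a},{a,b},{a,c},{a,d},{a,e},{a,f},{b,d},{c,d},{a,d,e},{a,d,f},{b,c,d}} U35={{a},{a,b},{a,c},{a,d},{a,e},{a,f},{a,d,e},{a,d,f}} U45={{a},{a,b},{a,c},{a,d},{a,e},{a,f},{a,d,e},{a,d,f}}
  U123={{c,d},{d,e},{d,f},{a,d,e},{a,d,f},{b,c,d}} U124={{c,d},{a,d,e},{a,d,f},{b,c,d}} U125={{a,d,e},{a,d,f}} U134={{a,d},{b,d},{c,d},{a,d,e},{a,d,f},{b,c,d}} U135={{a,d},{a,d,e},{a,d,f}} U145={{a,d},{a,d,e},{a,d,f}} U234={{a,c},{a,e},{a,f},{c,d},{a,d,e},{a,d,f},{b,c,d}} U235={{a,c},{a,e},{a,f},{a,d,e},{a,d,f}} U245={{a,c},{a,e},{a,f},{a,d,e},{a,d,f}} U345={{a},{a,b},{a,c},{a,d},{a,e},{a,f},{a,d,e},{a,d,f}}
  U1234={{c,d},{a,d,e},{a,d,f},{b,c,d}} U1235={{a,d,e},{a,d,f}} U1245={{a,d,e},{a,d,f}} U1345={{a,d},{a,d,e},{a,d,f}} U2345={{a,c},{a,e},{a,f},{a,d,e},{a,d,f}}
  U12345={{a,d,e},{a,d,f}}
C dims 5,10,10,5; δ0: rk 4, SNF 1^4; δ1: rk 6, SNF 1^6; δ2: rk 4, SNF 1^4
degree 0: 5−4−0 = 1 → Ȟ^0 ≅ Z
degree 1: 10−6−4 = 0 → Ȟ^1 ≅ 0
degree 2: 10−4−6 = 0 → Ȟ^2 ≅ 0


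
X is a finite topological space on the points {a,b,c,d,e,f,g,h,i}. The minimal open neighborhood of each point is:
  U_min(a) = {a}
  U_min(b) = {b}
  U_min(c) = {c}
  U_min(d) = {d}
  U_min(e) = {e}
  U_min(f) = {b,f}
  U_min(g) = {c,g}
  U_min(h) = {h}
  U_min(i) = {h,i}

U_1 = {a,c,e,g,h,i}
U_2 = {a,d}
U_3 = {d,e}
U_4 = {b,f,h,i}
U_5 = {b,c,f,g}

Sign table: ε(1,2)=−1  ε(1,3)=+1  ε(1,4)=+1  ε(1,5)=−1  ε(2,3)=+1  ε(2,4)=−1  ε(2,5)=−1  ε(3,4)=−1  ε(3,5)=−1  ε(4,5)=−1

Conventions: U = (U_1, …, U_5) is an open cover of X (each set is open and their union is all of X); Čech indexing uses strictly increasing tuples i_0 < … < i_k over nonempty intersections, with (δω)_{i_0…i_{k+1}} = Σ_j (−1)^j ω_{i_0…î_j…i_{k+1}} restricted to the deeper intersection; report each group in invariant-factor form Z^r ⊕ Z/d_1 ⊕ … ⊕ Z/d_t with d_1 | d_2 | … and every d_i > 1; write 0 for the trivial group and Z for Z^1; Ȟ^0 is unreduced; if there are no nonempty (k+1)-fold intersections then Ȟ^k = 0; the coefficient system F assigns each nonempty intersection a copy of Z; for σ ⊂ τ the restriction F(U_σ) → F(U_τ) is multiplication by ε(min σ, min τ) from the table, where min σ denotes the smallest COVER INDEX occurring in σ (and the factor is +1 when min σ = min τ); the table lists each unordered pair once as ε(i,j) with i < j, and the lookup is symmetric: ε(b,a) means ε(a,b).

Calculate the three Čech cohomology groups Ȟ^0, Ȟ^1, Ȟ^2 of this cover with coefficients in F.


cover nerve:
  U12={a} U13={e} U14={h,i} U15={c,g} U23={d} U45={b,f}
C dims 5,6; δ0: rk 5, SNF 1^4·2
Ȟ^0: (5−5)−0=0 ⇒ 0
Ȟ^1: (6−0)−5=1 plus torsion [2] ⇒ Z ⊕ Z/2
Ȟ^2: (0−0)−0=0 ⇒ 0

Ȟ^0 = 0, Ȟ^1 = Z ⊕ Z/2 and Ȟ^2 = 0


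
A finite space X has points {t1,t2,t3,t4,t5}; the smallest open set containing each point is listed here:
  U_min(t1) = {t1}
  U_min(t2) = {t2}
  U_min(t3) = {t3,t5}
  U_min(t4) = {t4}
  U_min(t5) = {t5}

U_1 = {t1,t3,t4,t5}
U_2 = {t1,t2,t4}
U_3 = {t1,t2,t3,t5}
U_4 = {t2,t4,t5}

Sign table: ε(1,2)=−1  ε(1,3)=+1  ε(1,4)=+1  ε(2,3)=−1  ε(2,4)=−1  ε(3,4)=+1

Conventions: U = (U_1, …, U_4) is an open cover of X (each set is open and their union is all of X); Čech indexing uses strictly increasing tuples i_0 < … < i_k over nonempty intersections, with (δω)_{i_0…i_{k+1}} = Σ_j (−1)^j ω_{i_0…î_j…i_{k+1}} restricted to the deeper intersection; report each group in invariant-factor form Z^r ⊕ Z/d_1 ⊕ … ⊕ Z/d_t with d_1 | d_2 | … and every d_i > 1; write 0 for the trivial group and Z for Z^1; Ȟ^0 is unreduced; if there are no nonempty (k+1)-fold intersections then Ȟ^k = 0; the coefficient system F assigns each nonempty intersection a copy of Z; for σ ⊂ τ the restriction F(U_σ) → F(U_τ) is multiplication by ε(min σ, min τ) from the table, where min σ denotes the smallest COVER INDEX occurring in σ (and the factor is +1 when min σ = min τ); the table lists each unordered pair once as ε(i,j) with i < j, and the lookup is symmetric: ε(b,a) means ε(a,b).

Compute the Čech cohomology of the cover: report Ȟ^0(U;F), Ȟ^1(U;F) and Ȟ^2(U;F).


nonempty intersections:
  U12={t1,t4} U13={t1,t3,t5} U14={t4,t5} U23={t1,t2} U24={t2,t4} U34={t2,t5}
  U123={t1} U124={t4} U134={t5} U234={t2}
C dims 4,6,4; δ0: rk 3, SNF 1^3; δ1: rk 3, SNF 1^3
Ȟ^0: (4−3)−0=1 ⇒ Z
Ȟ^1: (6−3)−3=0 ⇒ 0
Ȟ^2: (4−0)−3=1 ⇒ Z

Ȟ^0 ≅ Z; Ȟ^1 ≅ 0; Ȟ^2 ≅ Z


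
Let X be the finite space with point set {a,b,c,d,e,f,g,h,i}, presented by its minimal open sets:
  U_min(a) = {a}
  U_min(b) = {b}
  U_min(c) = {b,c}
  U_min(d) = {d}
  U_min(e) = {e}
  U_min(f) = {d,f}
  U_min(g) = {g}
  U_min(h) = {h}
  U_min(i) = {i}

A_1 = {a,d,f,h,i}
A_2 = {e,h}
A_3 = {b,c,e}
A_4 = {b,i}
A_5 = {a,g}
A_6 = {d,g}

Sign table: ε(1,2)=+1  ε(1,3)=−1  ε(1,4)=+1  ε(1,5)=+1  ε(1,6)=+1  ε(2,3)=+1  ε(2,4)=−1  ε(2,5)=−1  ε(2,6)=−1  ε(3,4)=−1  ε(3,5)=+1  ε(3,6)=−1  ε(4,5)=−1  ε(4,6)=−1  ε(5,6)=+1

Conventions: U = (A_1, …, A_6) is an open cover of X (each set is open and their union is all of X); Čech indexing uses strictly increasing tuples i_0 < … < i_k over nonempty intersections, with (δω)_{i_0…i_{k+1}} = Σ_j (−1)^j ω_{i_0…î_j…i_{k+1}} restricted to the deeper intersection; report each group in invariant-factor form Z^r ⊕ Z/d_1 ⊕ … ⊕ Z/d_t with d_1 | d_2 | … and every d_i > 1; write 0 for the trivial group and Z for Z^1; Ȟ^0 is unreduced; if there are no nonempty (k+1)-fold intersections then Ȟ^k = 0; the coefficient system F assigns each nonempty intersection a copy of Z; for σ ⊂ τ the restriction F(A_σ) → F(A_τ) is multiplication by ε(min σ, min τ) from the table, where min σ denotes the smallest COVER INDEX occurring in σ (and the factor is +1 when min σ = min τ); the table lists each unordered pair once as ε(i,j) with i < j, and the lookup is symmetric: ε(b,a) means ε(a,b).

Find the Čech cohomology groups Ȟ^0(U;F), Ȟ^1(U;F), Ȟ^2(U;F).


cover nerve:
  A12={h} A14={i} A15={a} A16={d} A23={e} A34={b} A56={g}
C dims 6,7; δ0: rk 6, SNF 1^5·2
Ȟ^0: (6−6)−0=0 ⇒ 0
Ȟ^1: (7−0)−6=1 plus torsion [2] ⇒ Z ⊕ Z/2
Ȟ^2: (0−0)−0=0 ⇒ 0

Ȟ^0(U;F) ≅ 0, Ȟ^1(U;F) ≅ Z ⊕ Z/2, Ȟ^2(U;F) ≅ 0


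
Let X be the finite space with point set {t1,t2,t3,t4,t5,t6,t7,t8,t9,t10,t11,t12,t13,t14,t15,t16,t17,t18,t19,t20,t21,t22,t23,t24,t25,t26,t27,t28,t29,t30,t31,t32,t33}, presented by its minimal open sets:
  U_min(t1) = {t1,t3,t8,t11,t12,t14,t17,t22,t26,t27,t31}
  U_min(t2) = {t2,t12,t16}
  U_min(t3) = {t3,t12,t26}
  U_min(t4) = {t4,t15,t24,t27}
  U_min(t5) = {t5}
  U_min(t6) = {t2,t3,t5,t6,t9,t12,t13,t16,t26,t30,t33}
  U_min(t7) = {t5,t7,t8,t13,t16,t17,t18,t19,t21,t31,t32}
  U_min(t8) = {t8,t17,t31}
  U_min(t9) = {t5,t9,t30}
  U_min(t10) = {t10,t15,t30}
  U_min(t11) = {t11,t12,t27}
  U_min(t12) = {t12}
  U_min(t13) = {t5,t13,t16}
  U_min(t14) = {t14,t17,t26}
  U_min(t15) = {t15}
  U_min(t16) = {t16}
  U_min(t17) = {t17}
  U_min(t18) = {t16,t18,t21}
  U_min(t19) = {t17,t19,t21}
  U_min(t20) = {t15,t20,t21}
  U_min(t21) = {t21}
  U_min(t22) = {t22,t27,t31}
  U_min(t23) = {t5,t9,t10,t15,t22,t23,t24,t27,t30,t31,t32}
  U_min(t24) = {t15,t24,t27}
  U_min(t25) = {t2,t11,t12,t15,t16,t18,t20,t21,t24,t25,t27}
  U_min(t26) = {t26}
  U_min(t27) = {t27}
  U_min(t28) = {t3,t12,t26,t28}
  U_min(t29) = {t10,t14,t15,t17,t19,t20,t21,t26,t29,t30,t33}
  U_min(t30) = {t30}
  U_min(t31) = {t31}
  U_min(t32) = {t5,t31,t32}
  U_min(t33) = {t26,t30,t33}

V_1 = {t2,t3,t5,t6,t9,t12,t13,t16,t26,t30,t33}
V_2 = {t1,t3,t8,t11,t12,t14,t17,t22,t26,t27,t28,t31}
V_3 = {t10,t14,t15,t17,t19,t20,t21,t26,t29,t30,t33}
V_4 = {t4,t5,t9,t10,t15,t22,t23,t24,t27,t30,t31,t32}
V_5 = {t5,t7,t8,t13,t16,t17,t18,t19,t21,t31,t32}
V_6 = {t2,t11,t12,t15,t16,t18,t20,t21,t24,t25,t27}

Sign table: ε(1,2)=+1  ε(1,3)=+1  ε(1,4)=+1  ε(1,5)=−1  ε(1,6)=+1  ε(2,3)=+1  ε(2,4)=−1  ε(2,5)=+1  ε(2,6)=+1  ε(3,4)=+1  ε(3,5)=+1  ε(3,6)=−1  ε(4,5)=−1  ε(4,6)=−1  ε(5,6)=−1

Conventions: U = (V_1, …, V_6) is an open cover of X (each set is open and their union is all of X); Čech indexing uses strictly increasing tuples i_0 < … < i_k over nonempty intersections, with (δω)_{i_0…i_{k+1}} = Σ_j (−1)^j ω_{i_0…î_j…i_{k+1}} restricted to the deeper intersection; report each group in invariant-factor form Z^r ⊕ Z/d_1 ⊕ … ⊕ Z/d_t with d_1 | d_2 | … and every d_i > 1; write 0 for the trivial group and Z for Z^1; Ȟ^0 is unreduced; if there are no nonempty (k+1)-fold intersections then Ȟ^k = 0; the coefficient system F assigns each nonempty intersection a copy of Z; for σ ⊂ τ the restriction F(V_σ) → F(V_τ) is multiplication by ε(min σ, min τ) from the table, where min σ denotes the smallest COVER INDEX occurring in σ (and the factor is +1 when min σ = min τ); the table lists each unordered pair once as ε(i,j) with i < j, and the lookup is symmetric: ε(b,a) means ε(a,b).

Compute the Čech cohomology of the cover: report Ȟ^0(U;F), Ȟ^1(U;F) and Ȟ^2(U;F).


Ȟ^0 = 0,  Ȟ^1 = Z/2,  Ȟ^2 = Z

nonempty intersections:
  V12={t3,t12,t26} V13={t26,t30,t33} V14={t5,t9,t30} V15={t5,t13,t16} V16={t2,t12,t16} V23={t14,t17,t26} V24={t22,t27,t31} V25={t8,t17,t31} V26={t11,t12,t27} V34={t10,t15,t30} V35={t17,t19,t21} V36={t15,t20,t21} V45={t5,t31,t32} V46={t15,t24,t27} V56={t16,t18,t21}
  V123={t26} V126={t12} V134={t30} V145={t5} V156={t16} V235={t17} V245={t31} V246={t27} V346={t15} V356={t21}
C dims 6,15,10; δ0: rk 6, SNF 1^5·2; δ1: rk 9, SNF 1^9
Ȟ^0: (6−6)−0=0 ⇒ 0
Ȟ^1: (15−9)−6=0 plus torsion [2] ⇒ Z/2
Ȟ^2: (10−0)−9=1 ⇒ Z


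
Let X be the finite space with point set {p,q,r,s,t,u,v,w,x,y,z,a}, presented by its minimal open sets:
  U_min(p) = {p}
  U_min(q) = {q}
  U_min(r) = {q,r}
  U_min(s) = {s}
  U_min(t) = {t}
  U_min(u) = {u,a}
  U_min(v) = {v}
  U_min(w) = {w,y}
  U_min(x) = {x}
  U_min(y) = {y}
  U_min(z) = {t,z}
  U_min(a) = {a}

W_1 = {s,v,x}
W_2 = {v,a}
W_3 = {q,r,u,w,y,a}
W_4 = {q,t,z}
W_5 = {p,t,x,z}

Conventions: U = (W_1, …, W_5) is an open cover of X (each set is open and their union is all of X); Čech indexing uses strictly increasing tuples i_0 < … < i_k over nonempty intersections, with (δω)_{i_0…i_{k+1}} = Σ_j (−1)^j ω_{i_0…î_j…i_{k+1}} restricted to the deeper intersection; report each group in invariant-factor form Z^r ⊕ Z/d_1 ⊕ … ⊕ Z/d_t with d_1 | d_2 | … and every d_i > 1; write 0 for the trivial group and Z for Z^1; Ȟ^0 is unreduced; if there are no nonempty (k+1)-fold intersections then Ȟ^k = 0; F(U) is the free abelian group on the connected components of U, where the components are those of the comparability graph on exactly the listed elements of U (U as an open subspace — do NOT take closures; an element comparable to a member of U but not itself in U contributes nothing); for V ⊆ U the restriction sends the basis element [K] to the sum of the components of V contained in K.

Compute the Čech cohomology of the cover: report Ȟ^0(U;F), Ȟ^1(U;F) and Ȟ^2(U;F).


Ȟ^0 ≅ Z^8, Ȟ^1 ≅ 0 and Ȟ^2 ≅ 0

nonempty intersections:
  W12={v} W15={x} W23={a} W34={q} W45={t,z}
components per intersection:
  W1: {s} {v} {x}
  W2: {v} {a}
  W3: {q,r} {u,a} {w,y}
  W4: {q} {t,z}
  W5: {p} {t,z} {x}
  W12: {v}
  W15: {x}
  W23: {a}
  W34: {q}
  W45: {t,z}
C dims 13,5; δ0: rk 5, SNF 1^5
Ȟ^0: (13−5)−0=8 ⇒ Z^8
Ȟ^1: (5−0)−5=0 ⇒ 0
Ȟ^2: (0−0)−0=0 ⇒ 0


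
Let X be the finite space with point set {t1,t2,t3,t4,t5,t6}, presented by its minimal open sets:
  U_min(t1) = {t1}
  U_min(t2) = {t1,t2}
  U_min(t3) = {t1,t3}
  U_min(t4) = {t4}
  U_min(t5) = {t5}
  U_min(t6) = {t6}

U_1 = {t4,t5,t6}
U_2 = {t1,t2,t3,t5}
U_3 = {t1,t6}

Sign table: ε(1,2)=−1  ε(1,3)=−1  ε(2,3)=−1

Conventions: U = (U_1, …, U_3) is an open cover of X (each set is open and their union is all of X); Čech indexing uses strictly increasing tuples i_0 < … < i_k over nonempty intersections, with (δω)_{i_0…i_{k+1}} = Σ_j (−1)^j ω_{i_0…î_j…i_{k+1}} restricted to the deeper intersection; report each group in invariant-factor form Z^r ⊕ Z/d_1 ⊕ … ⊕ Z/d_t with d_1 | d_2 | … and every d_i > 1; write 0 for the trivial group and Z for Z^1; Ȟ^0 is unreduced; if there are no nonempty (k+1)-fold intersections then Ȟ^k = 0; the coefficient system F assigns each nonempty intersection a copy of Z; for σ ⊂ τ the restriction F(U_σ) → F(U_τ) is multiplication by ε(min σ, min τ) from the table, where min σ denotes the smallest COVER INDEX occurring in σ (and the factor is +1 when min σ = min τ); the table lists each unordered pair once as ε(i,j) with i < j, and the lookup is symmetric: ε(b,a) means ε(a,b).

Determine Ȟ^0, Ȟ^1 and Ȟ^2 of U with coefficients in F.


nerve simplices:
  U12={t5} U13={t6} U23={t1}
C dims 3,3; δ0: rk 3, SNF 1^2·2
degree 0: 3−3−0 = 0 → Ȟ^0 ≅ 0
degree 1: 3−0−3 = 0 plus torsion [2] → Ȟ^1 ≅ Z/2
degree 2: 0−0−0 = 0 → Ȟ^2 ≅ 0

Ȟ^0 ≅ 0; Ȟ^1 ≅ Z/2; Ȟ^2 ≅ 0


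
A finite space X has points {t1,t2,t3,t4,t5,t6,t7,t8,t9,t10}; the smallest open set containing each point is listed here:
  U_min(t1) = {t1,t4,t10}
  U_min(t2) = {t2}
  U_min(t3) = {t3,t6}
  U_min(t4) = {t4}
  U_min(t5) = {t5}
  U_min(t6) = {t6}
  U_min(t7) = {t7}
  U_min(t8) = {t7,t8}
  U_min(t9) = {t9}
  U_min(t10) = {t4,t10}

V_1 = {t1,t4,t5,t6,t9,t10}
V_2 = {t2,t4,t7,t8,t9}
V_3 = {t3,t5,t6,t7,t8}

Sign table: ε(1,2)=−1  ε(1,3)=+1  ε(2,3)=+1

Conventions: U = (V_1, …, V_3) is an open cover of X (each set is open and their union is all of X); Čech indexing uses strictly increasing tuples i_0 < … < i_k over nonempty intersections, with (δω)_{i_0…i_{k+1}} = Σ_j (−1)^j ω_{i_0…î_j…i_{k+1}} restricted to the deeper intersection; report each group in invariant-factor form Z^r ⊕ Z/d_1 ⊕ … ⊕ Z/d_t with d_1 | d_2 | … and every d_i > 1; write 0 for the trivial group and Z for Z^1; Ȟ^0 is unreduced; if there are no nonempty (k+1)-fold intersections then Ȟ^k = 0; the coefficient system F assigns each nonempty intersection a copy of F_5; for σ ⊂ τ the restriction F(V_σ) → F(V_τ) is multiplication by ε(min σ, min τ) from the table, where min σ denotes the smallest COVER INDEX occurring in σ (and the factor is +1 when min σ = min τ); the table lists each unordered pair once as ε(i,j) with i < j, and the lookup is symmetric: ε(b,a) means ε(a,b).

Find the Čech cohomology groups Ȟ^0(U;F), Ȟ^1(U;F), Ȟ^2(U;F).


Ȟ^0 ≅ 0, Ȟ^1 ≅ 0 and Ȟ^2 ≅ 0

nerve simplices:
  V12={t4,t9} V13={t5,t6} V23={t7,t8}
C dims 3,3; δ0: rk_F5 3
degree 0: 3−3−0 = 0 → Ȟ^0 ≅ 0
degree 1: 3−0−3 = 0 → Ȟ^1 ≅ 0
degree 2: 0−0−0 = 0 → Ȟ^2 ≅ 0


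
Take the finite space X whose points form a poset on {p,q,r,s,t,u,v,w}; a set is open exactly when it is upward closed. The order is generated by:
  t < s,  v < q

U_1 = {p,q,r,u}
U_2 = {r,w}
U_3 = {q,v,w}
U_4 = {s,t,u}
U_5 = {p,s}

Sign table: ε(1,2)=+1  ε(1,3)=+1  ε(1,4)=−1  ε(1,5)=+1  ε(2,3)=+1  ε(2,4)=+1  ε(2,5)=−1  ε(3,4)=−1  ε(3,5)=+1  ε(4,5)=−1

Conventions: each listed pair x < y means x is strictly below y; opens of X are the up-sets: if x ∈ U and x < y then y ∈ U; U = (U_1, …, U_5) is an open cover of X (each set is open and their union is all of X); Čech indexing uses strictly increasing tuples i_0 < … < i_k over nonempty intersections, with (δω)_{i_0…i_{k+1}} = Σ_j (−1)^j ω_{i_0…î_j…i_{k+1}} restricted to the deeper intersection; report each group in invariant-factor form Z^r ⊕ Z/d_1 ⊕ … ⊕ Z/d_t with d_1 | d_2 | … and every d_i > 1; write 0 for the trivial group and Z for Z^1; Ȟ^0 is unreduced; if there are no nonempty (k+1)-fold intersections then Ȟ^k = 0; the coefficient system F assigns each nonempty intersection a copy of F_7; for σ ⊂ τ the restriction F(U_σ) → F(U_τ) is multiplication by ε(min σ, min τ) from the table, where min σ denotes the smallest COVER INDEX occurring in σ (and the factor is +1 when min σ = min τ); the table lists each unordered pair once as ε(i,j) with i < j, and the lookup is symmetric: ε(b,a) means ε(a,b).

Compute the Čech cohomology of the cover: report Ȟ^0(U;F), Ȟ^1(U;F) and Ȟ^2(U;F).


Ȟ^0 = Z/7, Ȟ^1 = Z/7 ⊕ Z/7, Ȟ^2 = 0

intersection data:
  U12={r} U13={q} U14={u} U15={p} U23={w} U45={s}
C dims 5,6; δ0: rk_F7 4
Ȟ^0 = (5 − 4) − 0 = 1, so Ȟ^0 ≅ Z/7
Ȟ^1 = (6 − 0) − 4 = 2, so Ȟ^1 ≅ Z/7 ⊕ Z/7
Ȟ^2 = (0 − 0) − 0 = 0, so Ȟ^2 ≅ 0


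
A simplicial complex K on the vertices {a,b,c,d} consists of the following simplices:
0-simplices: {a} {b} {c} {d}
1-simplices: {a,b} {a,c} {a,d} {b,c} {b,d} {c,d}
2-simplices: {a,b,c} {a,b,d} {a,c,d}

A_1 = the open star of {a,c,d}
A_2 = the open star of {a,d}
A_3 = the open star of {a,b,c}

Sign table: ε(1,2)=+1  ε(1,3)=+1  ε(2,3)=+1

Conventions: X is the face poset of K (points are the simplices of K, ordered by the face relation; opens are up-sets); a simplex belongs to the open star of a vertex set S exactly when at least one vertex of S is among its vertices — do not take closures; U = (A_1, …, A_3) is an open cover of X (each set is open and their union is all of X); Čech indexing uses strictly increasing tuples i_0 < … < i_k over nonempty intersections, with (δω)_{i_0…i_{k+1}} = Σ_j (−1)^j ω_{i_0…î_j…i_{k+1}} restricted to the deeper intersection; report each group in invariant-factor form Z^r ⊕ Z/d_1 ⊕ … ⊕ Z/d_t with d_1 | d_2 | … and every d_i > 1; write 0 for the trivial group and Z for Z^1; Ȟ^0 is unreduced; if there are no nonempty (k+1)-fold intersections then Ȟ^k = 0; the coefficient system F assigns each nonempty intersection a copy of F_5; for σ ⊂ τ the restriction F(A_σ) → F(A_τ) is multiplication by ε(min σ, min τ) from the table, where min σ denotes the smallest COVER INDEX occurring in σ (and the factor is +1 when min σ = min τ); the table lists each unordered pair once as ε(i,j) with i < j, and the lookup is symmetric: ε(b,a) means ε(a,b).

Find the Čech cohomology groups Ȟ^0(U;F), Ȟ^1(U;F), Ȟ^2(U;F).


Ȟ^0 ≅ Z/5; Ȟ^1 ≅ 0; Ȟ^2 ≅ 0

cover nerve:
  A1={{a},{c},{d},{a,b},{a,c},{a,d},{b,c},{b,d},{c,d},{a,b,c},{a,b,d},{a,c,d}} A2={{a},{d},{a,b},{a,c},{a,d},{b,d},{c,d},{a,b,c},{a,b,d},{a,c,d}} A3={{a},{b},{c},{a,b},{a,c},{a,d},{b,c},{b,d},{c,d},{a,b,c},{a,b,d},{a,c,d}}
  A12={{a},{d},{a,b},{a,c},{a,d},{b,d},{c,d},{a,b,c},{a,b,d},{a,c,d}} A13={{a},{c},{a,b},{a,c},{a,d},{b,c},{b,d},{c,d},{a,b,c},{a,b,d},{a,c,d}} A23={{a},{a,b},{a,c},{a,d},{b,d},{c,d},{a,b,c},{a,b,d},{a,c,d}}
  A123={{a},{a,b},{a,c},{a,d},{b,d},{c,d},{a,b,c},{a,b,d},{a,c,d}}
C dims 3,3,1; δ0: rk_F5 2; δ1: rk_F5 1
Ȟ^0: (3−2)−0=1 ⇒ Z/5
Ȟ^1: (3−1)−2=0 ⇒ 0
Ȟ^2: (1−0)−1=0 ⇒ 0


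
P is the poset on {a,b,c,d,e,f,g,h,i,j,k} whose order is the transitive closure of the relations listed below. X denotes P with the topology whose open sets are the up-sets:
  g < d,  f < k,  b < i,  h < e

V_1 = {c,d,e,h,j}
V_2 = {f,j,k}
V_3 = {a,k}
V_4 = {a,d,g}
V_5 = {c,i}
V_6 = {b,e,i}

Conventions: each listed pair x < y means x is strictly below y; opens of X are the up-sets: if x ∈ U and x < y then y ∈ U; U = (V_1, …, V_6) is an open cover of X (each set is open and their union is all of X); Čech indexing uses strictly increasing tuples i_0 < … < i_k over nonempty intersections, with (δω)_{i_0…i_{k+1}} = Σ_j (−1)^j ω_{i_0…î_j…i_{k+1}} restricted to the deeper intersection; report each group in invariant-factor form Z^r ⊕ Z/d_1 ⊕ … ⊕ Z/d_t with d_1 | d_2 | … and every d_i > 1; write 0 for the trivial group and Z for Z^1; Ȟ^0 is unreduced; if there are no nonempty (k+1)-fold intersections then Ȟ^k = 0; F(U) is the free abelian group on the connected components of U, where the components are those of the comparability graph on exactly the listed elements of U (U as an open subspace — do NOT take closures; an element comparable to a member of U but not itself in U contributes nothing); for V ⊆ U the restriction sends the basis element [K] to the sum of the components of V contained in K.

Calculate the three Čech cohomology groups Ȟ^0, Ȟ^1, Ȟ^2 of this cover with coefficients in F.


intersection data:
  V12={j} V14={d} V15={c} V16={e} V23={k} V34={a} V56={i}
components per intersection:
  V1: {c} {d} {e,h} {j}
  V2: {f,k} {j}
  V3: {a} {k}
  V4: {a} {d,g}
  V5: {c} {i}
  V6: {b,i} {e}
  V12: {j}
  V14: {d}
  V15: {c}
  V16: {e}
  V23: {k}
  V34: {a}
  V56: {i}
C dims 14,7; δ0: rk 7, SNF 1^7
Ȟ^0 = (14 − 7) − 0 = 7, so Ȟ^0 ≅ Z^7
Ȟ^1 = (7 − 0) − 7 = 0, so Ȟ^1 ≅ 0
Ȟ^2 = (0 − 0) − 0 = 0, so Ȟ^2 ≅ 0

Ȟ^0(U;F) ≅ Z^7; Ȟ^1(U;F) ≅ 0; Ȟ^2(U;F) ≅ 0


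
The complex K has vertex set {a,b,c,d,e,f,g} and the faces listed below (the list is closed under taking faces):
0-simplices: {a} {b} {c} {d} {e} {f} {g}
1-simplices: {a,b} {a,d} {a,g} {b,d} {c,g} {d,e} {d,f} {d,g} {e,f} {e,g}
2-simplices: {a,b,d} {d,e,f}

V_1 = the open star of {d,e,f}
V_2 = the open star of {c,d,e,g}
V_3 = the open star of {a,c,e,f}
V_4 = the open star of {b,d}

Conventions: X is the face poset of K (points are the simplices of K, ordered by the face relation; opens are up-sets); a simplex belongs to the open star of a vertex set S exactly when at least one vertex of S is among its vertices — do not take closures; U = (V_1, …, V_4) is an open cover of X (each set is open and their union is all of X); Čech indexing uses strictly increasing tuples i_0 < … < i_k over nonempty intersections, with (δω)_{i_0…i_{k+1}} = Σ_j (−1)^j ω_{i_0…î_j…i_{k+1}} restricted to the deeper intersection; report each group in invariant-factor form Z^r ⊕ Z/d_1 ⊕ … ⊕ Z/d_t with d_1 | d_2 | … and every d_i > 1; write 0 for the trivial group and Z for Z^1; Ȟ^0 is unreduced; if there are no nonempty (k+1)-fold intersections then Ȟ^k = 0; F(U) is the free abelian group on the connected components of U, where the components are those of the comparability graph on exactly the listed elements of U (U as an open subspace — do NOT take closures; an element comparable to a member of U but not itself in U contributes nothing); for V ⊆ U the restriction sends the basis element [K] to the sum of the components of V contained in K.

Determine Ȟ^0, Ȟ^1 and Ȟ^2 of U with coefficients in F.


nonempty overlaps:
  V1={{d},{e},{f},{a,d},{b,d},{d,e},{d,f},{d,g},{e,f},{e,g},{a,b,d},{d,e,f}} V2={{c},{d},{e},{g},{a,d},{a,g},{b,d},{c,g},{d,e},{d,f},{d,g},{e,f},{e,g},{a,b,d},{d,e,f}} V3={{a},{c},{e},{f},{a,b},{a,d},{a,g},{c,g},{d,e},{d,f},{e,f},{e,g},{a,b,d},{d,e,f}} V4={{b},{d},{a,b},{a,d},{b,d},{d,e},{d,f},{d,g},{a,b,d},{d,e,f}}
  V12={{d},{e},{a,d},{b,d},{d,e},{d,f},{d,g},{e,f},{e,g},{a,b,d},{d,e,f}} V13={{e},{f},{a,d},{d,e},{d,f},{e,f},{e,g},{a,b,d},{d,e,f}} V14={{d},{a,d},{b,d},{d,e},{d,f},{d,g},{a,b,d},{d,e,f}} V23={{c},{e},{a,d},{a,g},{c,g},{d,e},{d,f},{e,f},{e,g},{a,b,d},{d,e,f}} V24={{d},{a,d},{b,d},{d,e},{d,f},{d,g},{a,b,d},{d,e,f}} V34={{a,b},{a,d},{d,e},{d,f},{a,b,d},{d,e,f}}
  V123={{e},{a,d},{d,e},{d,f},{e,f},{e,g},{a,b,d},{d,e,f}} V124={{d},{a,d},{b,d},{d,e},{d,f},{d,g},{a,b,d},{d,e,f}} V134={{a,d},{d,e},{d,f},{a,b,d},{d,e,f}} V234={{a,d},{d,e},{d,f},{a,b,d},{d,e,f}}
  V1234={{a,d},{d,e},{d,f},{a,b,d},{d,e,f}}
components per intersection:
  V1: {{d},{e},{f},{a,d},{b,d},{d,e},{d,f},{d,g},{e,f},{e,g},{a,b,d},{d,e,f}}
  V2: {{c},{d},{e},{g},{a,d},{a,g},{b,d},{c,g},{d,e},{d,f},{d,g},{e,f},{e,g},{a,b,d},{d,e,f}}
  V3: {{a},{a,b},{a,d},{a,g},{a,b,d}} {{c},{c,g}} {{e},{f},{d,e},{d,f},{e,f},{e,g},{d,e,f}}
  V4: {{b},{d},{a,b},{a,d},{b,d},{d,e},{d,f},{d,g},{a,b,d},{d,e,f}}
  V12: {{d},{e},{a,d},{b,d},{d,e},{d,f},{d,g},{e,f},{e,g},{a,b,d},{d,e,f}}
  V13: {{e},{f},{d,e},{d,f},{e,f},{e,g},{d,e,f}} {{a,d},{a,b,d}}
  V14: {{d},{a,d},{b,d},{d,e},{d,f},{d,g},{a,b,d},{d,e,f}}
  V23: {{c},{c,g}} {{e},{d,e},{d,f},{e,f},{e,g},{d,e,f}} {{a,d},{a,b,d}} {{a,g}}
  V24: {{d},{a,d},{b,d},{d,e},{d,f},{d,g},{a,b,d},{d,e,f}}
  V34: {{a,b},{a,d},{a,b,d}} {{d,e},{d,f},{d,e,f}}
  V123: {{e},{d,e},{d,f},{e,f},{e,g},{d,e,f}} {{a,d},{a,b,d}}
  V124: {{d},{a,d},{b,d},{d,e},{d,f},{d,g},{a,b,d},{d,e,f}}
  V134: {{a,d},{a,b,d}} {{d,e},{d,f},{d,e,f}}
  V234: {{a,d},{a,b,d}} {{d,e},{d,f},{d,e,f}}
  V1234: {{a,d},{a,b,d}} {{d,e},{d,f},{d,e,f}}
C dims 6,11,7,2; δ0: rk 5, SNF 1^5; δ1: rk 5, SNF 1^5; δ2: rk 2, SNF 1^2
degree 0: 6−5−0 = 1 → Ȟ^0 ≅ Z
degree 1: 11−5−5 = 1 → Ȟ^1 ≅ Z
degree 2: 7−2−5 = 0 → Ȟ^2 ≅ 0

Ȟ^0 = Z; Ȟ^1 = Z; Ȟ^2 = 0


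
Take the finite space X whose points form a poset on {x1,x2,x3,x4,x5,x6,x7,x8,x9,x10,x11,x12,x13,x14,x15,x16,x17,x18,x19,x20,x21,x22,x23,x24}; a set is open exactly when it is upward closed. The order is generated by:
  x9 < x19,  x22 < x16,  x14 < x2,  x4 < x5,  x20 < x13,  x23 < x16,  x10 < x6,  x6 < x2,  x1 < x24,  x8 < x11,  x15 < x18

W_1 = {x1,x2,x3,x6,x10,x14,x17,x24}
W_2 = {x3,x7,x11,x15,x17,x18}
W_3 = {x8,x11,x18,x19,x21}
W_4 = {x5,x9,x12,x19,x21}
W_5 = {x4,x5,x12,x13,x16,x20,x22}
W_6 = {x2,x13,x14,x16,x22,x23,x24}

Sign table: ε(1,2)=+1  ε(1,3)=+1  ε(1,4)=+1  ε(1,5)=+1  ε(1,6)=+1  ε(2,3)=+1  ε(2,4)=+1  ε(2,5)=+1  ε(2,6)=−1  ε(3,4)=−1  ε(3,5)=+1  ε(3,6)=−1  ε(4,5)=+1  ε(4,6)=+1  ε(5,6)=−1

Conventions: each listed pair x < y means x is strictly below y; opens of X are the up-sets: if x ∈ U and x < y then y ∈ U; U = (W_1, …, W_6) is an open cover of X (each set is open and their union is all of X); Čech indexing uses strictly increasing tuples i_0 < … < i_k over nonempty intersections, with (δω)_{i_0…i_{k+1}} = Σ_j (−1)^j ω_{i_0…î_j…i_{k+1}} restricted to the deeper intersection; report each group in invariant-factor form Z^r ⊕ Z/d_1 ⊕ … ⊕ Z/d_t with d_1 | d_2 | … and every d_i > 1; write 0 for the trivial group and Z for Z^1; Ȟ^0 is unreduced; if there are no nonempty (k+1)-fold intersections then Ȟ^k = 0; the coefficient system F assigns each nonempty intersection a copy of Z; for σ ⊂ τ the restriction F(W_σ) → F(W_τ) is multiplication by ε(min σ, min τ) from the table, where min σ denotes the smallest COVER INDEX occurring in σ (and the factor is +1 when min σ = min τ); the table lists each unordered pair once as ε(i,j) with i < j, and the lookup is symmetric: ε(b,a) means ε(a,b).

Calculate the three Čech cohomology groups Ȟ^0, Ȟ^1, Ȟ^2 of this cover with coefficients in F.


cover nerve:
  W12={x3,x17} W16={x2,x14,x24} W23={x11,x18} W34={x19,x21} W45={x5,x12} W56={x13,x16,x22}
C dims 6,6; δ0: rk 5, SNF 1^5
Ȟ^0: (6−5)−0=1 ⇒ Z
Ȟ^1: (6−0)−5=1 ⇒ Z
Ȟ^2: (0−0)−0=0 ⇒ 0

Ȟ^0 = Z; Ȟ^1 = Z; Ȟ^2 = 0


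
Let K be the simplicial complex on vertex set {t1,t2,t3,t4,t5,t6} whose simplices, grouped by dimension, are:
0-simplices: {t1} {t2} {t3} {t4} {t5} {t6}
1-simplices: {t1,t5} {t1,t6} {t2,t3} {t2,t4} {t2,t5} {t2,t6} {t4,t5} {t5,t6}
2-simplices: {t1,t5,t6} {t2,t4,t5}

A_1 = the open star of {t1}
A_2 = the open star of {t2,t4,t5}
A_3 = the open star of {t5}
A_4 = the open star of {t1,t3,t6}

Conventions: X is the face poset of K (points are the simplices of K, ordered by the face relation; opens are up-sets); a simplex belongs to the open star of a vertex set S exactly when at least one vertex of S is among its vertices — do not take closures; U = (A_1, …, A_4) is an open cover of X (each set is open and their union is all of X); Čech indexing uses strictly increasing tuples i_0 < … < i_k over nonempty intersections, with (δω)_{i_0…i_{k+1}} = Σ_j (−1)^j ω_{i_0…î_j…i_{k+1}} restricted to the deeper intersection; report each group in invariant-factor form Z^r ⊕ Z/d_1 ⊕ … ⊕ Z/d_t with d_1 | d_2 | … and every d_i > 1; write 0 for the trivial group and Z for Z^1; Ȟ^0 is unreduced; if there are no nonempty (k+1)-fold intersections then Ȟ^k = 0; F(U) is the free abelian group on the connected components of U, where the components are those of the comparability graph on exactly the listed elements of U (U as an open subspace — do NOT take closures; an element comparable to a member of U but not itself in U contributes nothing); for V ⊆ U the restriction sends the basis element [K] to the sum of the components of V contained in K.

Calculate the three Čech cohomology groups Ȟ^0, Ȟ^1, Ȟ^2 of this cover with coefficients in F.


nerve of the cover:
  A1={{t1},{t1,t5},{t1,t6},{t1,t5,t6}} A2={{t2},{t4},{t5},{t1,t5},{t2,t3},{t2,t4},{t2,t5},{t2,t6},{t4,t5},{t5,t6},{t1,t5,t6},{t2,t4,t5}} A3={{t5},{t1,t5},{t2,t5},{t4,t5},{t5,t6},{t1,t5,t6},{t2,t4,t5}} A4={{t1},{t3},{t6},{t1,t5},{t1,t6},{t2,t3},{t2,t6},{t5,t6},{t1,t5,t6}}
  A12={{t1,t5},{t1,t5,t6}} A13={{t1,t5},{t1,t5,t6}} A14={{t1},{t1,t5},{t1,t6},{t1,t5,t6}} A23={{t5},{t1,t5},{t2,t5},{t4,t5},{t5,t6},{t1,t5,t6},{t2,t4,t5}} A24={{t1,t5},{t2,t3},{t2,t6},{t5,t6},{t1,t5,t6}} A34={{t1,t5},{t5,t6},{t1,t5,t6}}
  A123={{t1,t5},{t1,t5,t6}} A124={{t1,t5},{t1,t5,t6}} A134={{t1,t5},{t1,t5,t6}} A234={{t1,t5},{t5,t6},{t1,t5,t6}}
  A1234={{t1,t5},{t1,t5,t6}}
components per intersection:
  A1: {{t1},{t1,t5},{t1,t6},{t1,t5,t6}}
  A2: {{t2},{t4},{t5},{t1,t5},{t2,t3},{t2,t4},{t2,t5},{t2,t6},{t4,t5},{t5,t6},{t1,t5,t6},{t2,t4,t5}}
  A3: {{t5},{t1,t5},{t2,t5},{t4,t5},{t5,t6},{t1,t5,t6},{t2,t4,t5}}
  A4: {{t1},{t6},{t1,t5},{t1,t6},{t2,t6},{t5,t6},{t1,t5,t6}} {{t3},{t2,t3}}
  A12: {{t1,t5},{t1,t5,t6}}
  A13: {{t1,t5},{t1,t5,t6}}
  A14: {{t1},{t1,t5},{t1,t6},{t1,t5,t6}}
  A23: {{t5},{t1,t5},{t2,t5},{t4,t5},{t5,t6},{t1,t5,t6},{t2,t4,t5}}
  A24: {{t1,t5},{t5,t6},{t1,t5,t6}} {{t2,t3}} {{t2,t6}}
  A34: {{t1,t5},{t5,t6},{t1,t5,t6}}
  A123: {{t1,t5},{t1,t5,t6}}
  A124: {{t1,t5},{t1,t5,t6}}
  A134: {{t1,t5},{t1,t5,t6}}
  A234: {{t1,t5},{t5,t6},{t1,t5,t6}}
  A1234: {{t1,t5},{t1,t5,t6}}
C dims 5,8,4,1; δ0: rk 4, SNF 1^4; δ1: rk 3, SNF 1^3; δ2: rk 1, SNF 1^1
Ȟ^0 = (5 − 4) − 0 = 1, so Ȟ^0 ≅ Z
Ȟ^1 = (8 − 3) − 4 = 1, so Ȟ^1 ≅ Z
Ȟ^2 = (4 − 1) − 3 = 0, so Ȟ^2 ≅ 0

Ȟ^0 ≅ Z; Ȟ^1 ≅ Z; Ȟ^2 ≅ 0


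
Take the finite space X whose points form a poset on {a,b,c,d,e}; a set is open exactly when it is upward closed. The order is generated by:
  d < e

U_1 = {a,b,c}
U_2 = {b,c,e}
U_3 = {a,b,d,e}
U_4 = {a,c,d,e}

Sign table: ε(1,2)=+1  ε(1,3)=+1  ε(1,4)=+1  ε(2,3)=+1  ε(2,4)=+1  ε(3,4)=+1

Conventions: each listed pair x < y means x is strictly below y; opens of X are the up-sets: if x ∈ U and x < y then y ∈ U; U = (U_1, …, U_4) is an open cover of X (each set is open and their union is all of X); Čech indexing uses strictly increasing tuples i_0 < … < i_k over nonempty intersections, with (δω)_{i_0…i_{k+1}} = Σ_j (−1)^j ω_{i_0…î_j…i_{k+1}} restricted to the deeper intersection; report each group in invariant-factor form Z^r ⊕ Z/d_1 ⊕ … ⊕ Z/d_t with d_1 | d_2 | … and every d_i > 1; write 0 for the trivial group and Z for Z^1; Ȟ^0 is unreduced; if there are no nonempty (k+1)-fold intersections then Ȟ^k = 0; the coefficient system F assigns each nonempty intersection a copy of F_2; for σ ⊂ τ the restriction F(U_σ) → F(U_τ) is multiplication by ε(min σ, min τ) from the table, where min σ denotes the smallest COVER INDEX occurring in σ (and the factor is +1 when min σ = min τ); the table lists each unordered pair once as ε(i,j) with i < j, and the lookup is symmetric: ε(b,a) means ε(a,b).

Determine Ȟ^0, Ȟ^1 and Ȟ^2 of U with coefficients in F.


Ȟ^0 ≅ Z/2,  Ȟ^1 ≅ 0,  Ȟ^2 ≅ Z/2

nerve simplices:
  U12={b,c} U13={a,b} U14={a,c} U23={b,e} U24={c,e} U34={a,d,e}
  U123={b} U124={c} U134={a} U234={e}
C dims 4,6,4; δ0: rk_F2 3; δ1: rk_F2 3
degree 0: 4−3−0 = 1 → Ȟ^0 ≅ Z/2
degree 1: 6−3−3 = 0 → Ȟ^1 ≅ 0
degree 2: 4−0−3 = 1 → Ȟ^2 ≅ Z/2


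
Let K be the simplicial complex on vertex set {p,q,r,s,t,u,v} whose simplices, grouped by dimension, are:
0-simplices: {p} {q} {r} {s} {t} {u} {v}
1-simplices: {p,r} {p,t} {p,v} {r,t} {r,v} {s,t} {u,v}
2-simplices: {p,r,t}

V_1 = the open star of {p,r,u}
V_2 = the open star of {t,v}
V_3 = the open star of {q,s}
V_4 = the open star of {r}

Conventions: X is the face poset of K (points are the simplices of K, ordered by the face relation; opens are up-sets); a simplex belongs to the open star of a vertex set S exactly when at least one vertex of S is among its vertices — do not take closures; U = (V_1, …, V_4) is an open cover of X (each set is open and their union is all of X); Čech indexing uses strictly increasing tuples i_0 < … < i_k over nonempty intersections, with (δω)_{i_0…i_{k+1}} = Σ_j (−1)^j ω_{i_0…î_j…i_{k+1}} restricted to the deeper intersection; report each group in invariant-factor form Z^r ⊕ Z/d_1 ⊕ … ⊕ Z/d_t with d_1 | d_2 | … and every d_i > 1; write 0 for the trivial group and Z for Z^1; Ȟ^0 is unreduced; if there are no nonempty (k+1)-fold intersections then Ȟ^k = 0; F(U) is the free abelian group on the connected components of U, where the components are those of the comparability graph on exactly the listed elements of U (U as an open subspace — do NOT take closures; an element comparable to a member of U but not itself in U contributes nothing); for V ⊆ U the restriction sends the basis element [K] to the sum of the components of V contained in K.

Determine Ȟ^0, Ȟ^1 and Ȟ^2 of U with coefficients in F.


Ȟ^0 ≅ Z^2, Ȟ^1 ≅ Z, Ȟ^2 ≅ 0

cover nerve:
  V1={{p},{r},{u},{p,r},{p,t},{p,v},{r,t},{r,v},{u,v},{p,r,t}} V2={{t},{v},{p,t},{p,v},{r,t},{r,v},{s,t},{u,v},{p,r,t}} V3={{q},{s},{s,t}} V4={{r},{p,r},{r,t},{r,v},{p,r,t}}
  V12={{p,t},{p,v},{r,t},{r,v},{u,v},{p,r,t}} V14={{r},{p,r},{r,t},{r,v},{p,r,t}} V23={{s,t}} V24={{r,t},{r,v},{p,r,t}}
  V124={{r,t},{r,v},{p,r,t}}
components per intersection:
  V1: {{p},{r},{p,r},{p,t},{p,v},{r,t},{r,v},{p,r,t}} {{u},{u,v}}
  V2: {{t},{p,t},{r,t},{s,t},{p,r,t}} {{v},{p,v},{r,v},{u,v}}
  V3: {{q}} {{s},{s,t}}
  V4: {{r},{p,r},{r,t},{r,v},{p,r,t}}
  V12: {{p,t},{r,t},{p,r,t}} {{p,v}} {{r,v}} {{u,v}}
  V14: {{r},{p,r},{r,t},{r,v},{p,r,t}}
  V23: {{s,t}}
  V24: {{r,t},{p,r,t}} {{r,v}}
  V124: {{r,t},{p,r,t}} {{r,v}}
C dims 7,8,2; δ0: rk 5, SNF 1^5; δ1: rk 2, SNF 1^2
Ȟ^0: (7−5)−0=2 ⇒ Z^2
Ȟ^1: (8−2)−5=1 ⇒ Z
Ȟ^2: (2−0)−2=0 ⇒ 0


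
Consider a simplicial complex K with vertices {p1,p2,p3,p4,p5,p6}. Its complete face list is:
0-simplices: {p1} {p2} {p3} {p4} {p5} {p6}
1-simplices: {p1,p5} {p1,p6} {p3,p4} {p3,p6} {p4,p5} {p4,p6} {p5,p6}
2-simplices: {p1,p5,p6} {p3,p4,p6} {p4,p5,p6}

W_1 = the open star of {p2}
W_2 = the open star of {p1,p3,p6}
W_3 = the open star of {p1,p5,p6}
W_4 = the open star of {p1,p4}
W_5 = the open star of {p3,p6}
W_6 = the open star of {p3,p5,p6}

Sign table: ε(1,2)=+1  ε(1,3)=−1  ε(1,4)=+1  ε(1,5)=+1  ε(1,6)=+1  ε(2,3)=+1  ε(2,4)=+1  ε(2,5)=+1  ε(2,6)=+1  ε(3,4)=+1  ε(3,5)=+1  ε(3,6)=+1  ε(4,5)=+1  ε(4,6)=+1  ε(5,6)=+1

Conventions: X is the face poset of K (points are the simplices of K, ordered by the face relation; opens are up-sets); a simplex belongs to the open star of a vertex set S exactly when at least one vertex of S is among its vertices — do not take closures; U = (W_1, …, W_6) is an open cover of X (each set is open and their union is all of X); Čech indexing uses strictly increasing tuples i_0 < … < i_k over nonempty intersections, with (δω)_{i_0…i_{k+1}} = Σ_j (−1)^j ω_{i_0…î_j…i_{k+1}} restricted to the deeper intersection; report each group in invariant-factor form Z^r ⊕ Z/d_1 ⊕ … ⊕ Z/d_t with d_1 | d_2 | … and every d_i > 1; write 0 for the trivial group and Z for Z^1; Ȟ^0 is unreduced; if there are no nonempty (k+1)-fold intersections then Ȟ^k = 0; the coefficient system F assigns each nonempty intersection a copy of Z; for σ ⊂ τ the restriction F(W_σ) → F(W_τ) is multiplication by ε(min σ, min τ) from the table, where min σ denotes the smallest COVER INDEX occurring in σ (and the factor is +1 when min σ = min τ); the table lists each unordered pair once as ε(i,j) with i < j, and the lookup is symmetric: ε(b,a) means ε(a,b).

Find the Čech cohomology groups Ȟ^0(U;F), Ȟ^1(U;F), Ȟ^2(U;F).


cover nerve:
  W1={{p2}} W2={{p1},{p3},{p6},{p1,p5},{p1,p6},{p3,p4},{p3,p6},{p4,p6},{p5,p6},{p1,p5,p6},{p3,p4,p6},{p4,p5,p6}} W3={{p1},{p5},{p6},{p1,p5},{p1,p6},{p3,p6},{p4,p5},{p4,p6},{p5,p6},{p1,p5,p6},{p3,p4,p6},{p4,p5,p6}} W4={{p1},{p4},{p1,p5},{p1,p6},{p3,p4},{p4,p5},{p4,p6},{p1,p5,p6},{p3,p4,p6},{p4,p5,p6}} W5={{p3},{p6},{p1,p6},{p3,p4},{p3,p6},{p4,p6},{p5,p6},{p1,p5,p6},{p3,p4,p6},{p4,p5,p6}} W6={{p3},{p5},{p6},{p1,p5},{p1,p6},{p3,p4},{p3,p6},{p4,p5},{p4,p6},{p5,p6},{p1,p5,p6},{p3,p4,p6},{p4,p5,p6}}
  W23={{p1},{p6},{p1,p5},{p1,p6},{p3,p6},{p4,p6},{p5,p6},{p1,p5,p6},{p3,p4,p6},{p4,p5,p6}} W24={{p1},{p1,p5},{p1,p6},{p3,p4},{p4,p6},{p1,p5,p6},{p3,p4,p6},{p4,p5,p6}} W25={{p3},{p6},{p1,p6},{p3,p4},{p3,p6},{p4,p6},{p5,p6},{p1,p5,p6},{p3,p4,p6},{p4,p5,p6}} W26={{p3},{p6},{p1,p5},{p1,p6},{p3,p4},{p3,p6},{p4,p6},{p5,p6},{p1,p5,p6},{p3,p4,p6},{p4,p5,p6}} W34={{p1},{p1,p5},{p1,p6},{p4,p5},{p4,p6},{p1,p5,p6},{p3,p4,p6},{p4,p5,p6}} W35={{p6},{p1,p6},{p3,p6},{p4,p6},{p5,p6},{p1,p5,p6},{p3,p4,p6},{p4,p5,p6}} W36={{p5},{p6},{p1,p5},{p1,p6},{p3,p6},{p4,p5},{p4,p6},{p5,p6},{p1,p5,p6},{p3,p4,p6},{p4,p5,p6}} W45={{p1,p6},{p3,p4},{p4,p6},{p1,p5,p6},{p3,p4,p6},{p4,p5,p6}} W46={{p1,p5},{p1,p6},{p3,p4},{p4,p5},{p4,p6},{p1,p5,p6},{p3,p4,p6},{p4,p5,p6}} W56={{p3},{p6},{p1,p6},{p3,p4},{p3,p6},{p4,p6},{p5,p6},{p1,p5,p6},{p3,p4,p6},{p4,p5,p6}}
  W234={{p1},{p1,p5},{p1,p6},{p4,p6},{p1,p5,p6},{p3,p4,p6},{p4,p5,p6}} W235={{p6},{p1,p6},{p3,p6},{p4,p6},{p5,p6},{p1,p5,p6},{p3,p4,p6},{p4,p5,p6}} W236={{p6},{p1,p5},{p1,p6},{p3,p6},{p4,p6},{p5,p6},{p1,p5,p6},{p3,p4,p6},{p4,p5,p6}} W245={{p1,p6},{p3,p4},{p4,p6},{p1,p5,p6},{p3,p4,p6},{p4,p5,p6}} W246={{p1,p5},{p1,p6},{p3,p4},{p4,p6},{p1,p5,p6},{p3,p4,p6},{p4,p5,p6}} W256={{p3},{p6},{p1,p6},{p3,p4},{p3,p6},{p4,p6},{p5,p6},{p1,p5,p6},{p3,p4,p6},{p4,p5,p6}} W345={{p1,p6},{p4,p6},{p1,p5,p6},{p3,p4,p6},{p4,p5,p6}} W346={{p1,p5},{p1,p6},{p4,p5},{p4,p6},{p1,p5,p6},{p3,p4,p6},{p4,p5,p6}} W356={{p6},{p1,p6},{p3,p6},{p4,p6},{p5,p6},{p1,p5,p6},{p3,p4,p6},{p4,p5,p6}} W456={{p1,p6},{p3,p4},{p4,p6},{p1,p5,p6},{p3,p4,p6},{p4,p5,p6}}
  W2345={{p1,p6},{p4,p6},{p1,p5,p6},{p3,p4,p6},{p4,p5,p6}} W2346={{p1,p5},{p1,p6},{p4,p6},{p1,p5,p6},{p3,p4,p6},{p4,p5,p6}} W2356={{p6},{p1,p6},{p3,p6},{p4,p6},{p5,p6},{p1,p5,p6},{p3,p4,p6},{p4,p5,p6}} W2456={{p1,p6},{p3,p4},{p4,p6},{p1,p5,p6},{p3,p4,p6},{p4,p5,p6}} W3456={{p1,p6},{p4,p6},{p1,p5,p6},{p3,p4,p6},{p4,p5,p6}}
  W23456={{p1,p6},{p4,p6},{p1,p5,p6},{p3,p4,p6},{p4,p5,p6}}
C dims 6,10,10,5; δ0: rk 4, SNF 1^4; δ1: rk 6, SNF 1^6; δ2: rk 4, SNF 1^4
Ȟ^0: (6−4)−0=2 ⇒ Z^2
Ȟ^1: (10−6)−4=0 ⇒ 0
Ȟ^2: (10−4)−6=0 ⇒ 0

Ȟ^0(U;F) ≅ Z^2,  Ȟ^1(U;F) ≅ 0,  Ȟ^2(U;F) ≅ 0
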